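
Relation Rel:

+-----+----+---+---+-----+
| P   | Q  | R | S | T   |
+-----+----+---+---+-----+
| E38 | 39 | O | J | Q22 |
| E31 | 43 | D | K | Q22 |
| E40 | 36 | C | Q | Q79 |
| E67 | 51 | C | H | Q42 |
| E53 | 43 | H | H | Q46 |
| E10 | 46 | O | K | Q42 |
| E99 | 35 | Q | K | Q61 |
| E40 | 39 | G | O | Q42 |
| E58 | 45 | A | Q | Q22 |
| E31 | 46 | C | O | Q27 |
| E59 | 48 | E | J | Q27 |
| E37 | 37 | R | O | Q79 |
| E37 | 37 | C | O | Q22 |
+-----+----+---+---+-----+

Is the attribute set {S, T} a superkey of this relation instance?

All 13 rows have distinct {S, T} values, so {S, T} → (all attributes) holds and {S, T} is a superkey.

Yes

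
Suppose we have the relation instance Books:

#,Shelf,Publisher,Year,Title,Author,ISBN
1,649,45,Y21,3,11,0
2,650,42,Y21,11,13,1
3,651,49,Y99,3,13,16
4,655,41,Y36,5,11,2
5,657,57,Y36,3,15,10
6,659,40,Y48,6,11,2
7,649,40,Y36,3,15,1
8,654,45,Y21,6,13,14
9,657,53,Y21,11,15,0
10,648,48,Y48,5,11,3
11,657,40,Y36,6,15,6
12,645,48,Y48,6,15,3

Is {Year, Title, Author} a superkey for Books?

No

Rows 5 and 7 have the same {Year, Title, Author} value (Year=Y36, Title=3, Author=15) but are distinct tuples, so {Year, Title, Author} does not determine every attribute — not a superkey.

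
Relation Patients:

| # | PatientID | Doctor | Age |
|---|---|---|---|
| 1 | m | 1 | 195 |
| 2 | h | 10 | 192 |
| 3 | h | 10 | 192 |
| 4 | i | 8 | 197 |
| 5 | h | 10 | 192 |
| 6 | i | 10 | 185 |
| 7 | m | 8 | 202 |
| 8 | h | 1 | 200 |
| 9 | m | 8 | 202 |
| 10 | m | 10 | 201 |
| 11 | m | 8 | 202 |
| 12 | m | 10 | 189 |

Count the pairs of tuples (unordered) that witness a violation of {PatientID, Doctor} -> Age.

(PatientID=h, Doctor=10): all 3 rows agree on Age — 0 pairs.
(PatientID=m, Doctor=8): all 3 rows agree on Age — 0 pairs.
(PatientID=m, Doctor=10): violating pairs (10,12) — 1 pair.

1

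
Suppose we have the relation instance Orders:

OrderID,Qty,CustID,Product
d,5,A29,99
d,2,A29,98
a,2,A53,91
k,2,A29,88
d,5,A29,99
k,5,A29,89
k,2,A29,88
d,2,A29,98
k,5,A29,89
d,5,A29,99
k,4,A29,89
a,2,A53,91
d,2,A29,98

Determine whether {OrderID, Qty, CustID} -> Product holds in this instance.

Yes

(OrderID=d, Qty=5, CustID=A29): 3 rows → Product = 99, 99, 99 ✓
(OrderID=d, Qty=2, CustID=A29): 3 rows → Product = 98, 98, 98 ✓
(OrderID=a, Qty=2, CustID=A53): 2 rows → Product = 91, 91 ✓
(OrderID=k, Qty=2, CustID=A29): 2 rows → Product = 88, 88 ✓
(OrderID=k, Qty=5, CustID=A29): 2 rows → Product = 89, 89 ✓
(OrderID=k, Qty=4, CustID=A29): 1 row → Product = 89 ✓
Every {OrderID, Qty, CustID} value is associated with a single Product value, so {OrderID, Qty, CustID} -> Product holds.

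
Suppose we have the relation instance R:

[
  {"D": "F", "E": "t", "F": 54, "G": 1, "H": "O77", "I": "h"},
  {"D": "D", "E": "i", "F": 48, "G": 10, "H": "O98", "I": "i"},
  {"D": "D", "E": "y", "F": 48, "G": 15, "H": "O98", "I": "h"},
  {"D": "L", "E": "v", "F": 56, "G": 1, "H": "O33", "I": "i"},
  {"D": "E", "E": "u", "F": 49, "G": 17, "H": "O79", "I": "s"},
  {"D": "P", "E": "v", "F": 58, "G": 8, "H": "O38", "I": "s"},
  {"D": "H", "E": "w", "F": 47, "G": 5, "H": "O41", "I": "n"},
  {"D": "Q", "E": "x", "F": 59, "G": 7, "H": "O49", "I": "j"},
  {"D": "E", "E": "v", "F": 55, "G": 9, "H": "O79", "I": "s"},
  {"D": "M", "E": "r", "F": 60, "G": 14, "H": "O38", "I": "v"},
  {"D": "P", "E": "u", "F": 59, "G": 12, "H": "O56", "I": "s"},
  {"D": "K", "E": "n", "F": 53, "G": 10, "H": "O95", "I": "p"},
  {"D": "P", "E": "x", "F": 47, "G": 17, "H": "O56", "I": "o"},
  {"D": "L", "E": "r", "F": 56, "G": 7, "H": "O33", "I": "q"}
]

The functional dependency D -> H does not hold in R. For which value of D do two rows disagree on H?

P

D=F: 1 row → H = O77 ✓
D=D: 2 rows → H = O98, O98 ✓
D=L: 2 rows → H = O33, O33 ✓
D=E: 2 rows → H = O79, O79 ✓
D=P: 3 rows → H takes values {O38, O56} — violation
D=H: 1 row → H = O41 ✓
D=Q: 1 row → H = O49 ✓
D=M: 1 row → H = O38 ✓
D=K: 1 row → H = O95 ✓
The only D value with inconsistent H is D=P.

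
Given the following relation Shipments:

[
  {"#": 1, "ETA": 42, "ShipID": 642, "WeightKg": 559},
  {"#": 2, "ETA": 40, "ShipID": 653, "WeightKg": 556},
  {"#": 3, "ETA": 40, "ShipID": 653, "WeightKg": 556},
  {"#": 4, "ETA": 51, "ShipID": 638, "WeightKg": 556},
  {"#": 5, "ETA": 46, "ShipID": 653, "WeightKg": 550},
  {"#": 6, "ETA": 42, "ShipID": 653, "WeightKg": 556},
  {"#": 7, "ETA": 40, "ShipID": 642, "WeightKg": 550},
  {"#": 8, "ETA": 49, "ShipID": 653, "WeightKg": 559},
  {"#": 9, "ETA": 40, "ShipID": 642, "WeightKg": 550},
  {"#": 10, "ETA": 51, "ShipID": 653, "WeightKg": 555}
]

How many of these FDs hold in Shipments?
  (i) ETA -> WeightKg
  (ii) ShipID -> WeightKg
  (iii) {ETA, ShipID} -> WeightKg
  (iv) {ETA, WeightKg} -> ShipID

2

(i) ETA -> WeightKg: ETA=42: rows 1, 6 → WeightKg takes values {559, 556} — violation; ETA=40: rows 2, 3, 7, 9 → WeightKg takes values {556, 550} — violation; ETA=51: rows 4, 10 → WeightKg takes values {556, 555} — violation — fails.
(ii) ShipID -> WeightKg: ShipID=642: rows 1, 7, 9 → WeightKg takes values {559, 550} — violation; ShipID=653: rows 2, 3, 5, 6, 8, 10 → WeightKg takes values {556, 550, 559, 555} — violation — fails.
(iii) {ETA, ShipID} -> WeightKg: every LHS value maps to a single RHS value — holds.
(iv) {ETA, WeightKg} -> ShipID: every LHS value maps to a single RHS value — holds.
2 of the 4 dependencies hold.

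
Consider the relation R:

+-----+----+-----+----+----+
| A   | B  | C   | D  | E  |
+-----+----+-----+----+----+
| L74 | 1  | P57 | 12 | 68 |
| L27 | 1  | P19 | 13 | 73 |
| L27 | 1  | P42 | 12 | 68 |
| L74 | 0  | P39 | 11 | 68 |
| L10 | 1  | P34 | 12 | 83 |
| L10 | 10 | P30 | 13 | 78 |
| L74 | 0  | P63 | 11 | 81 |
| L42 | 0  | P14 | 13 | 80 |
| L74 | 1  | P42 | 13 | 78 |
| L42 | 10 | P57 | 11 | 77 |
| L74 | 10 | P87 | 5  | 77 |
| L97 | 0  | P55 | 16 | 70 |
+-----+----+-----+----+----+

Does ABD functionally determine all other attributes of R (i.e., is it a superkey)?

No

Two distinct rows share (A=L74, B=0, D=11), so ABD does not determine every attribute — not a superkey.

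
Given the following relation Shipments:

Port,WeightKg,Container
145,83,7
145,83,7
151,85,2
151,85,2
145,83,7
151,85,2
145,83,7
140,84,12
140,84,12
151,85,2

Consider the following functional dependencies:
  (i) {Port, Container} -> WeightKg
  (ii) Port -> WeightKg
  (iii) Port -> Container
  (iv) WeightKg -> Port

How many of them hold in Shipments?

(i) {Port, Container} -> WeightKg: every LHS value maps to a single RHS value — holds.
(ii) Port -> WeightKg: every LHS value maps to a single RHS value — holds.
(iii) Port -> Container: every LHS value maps to a single RHS value — holds.
(iv) WeightKg -> Port: every LHS value maps to a single RHS value — holds.
4 of the 4 dependencies hold.

4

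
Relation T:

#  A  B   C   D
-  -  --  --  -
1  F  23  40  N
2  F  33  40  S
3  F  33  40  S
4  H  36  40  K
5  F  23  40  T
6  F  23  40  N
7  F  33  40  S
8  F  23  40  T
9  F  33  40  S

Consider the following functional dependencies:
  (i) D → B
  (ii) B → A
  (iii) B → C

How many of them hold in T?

(i) D → B: every LHS value maps to a single RHS value — holds.
(ii) B → A: every LHS value maps to a single RHS value — holds.
(iii) B → C: every LHS value maps to a single RHS value — holds.
3 of the 3 dependencies hold.

3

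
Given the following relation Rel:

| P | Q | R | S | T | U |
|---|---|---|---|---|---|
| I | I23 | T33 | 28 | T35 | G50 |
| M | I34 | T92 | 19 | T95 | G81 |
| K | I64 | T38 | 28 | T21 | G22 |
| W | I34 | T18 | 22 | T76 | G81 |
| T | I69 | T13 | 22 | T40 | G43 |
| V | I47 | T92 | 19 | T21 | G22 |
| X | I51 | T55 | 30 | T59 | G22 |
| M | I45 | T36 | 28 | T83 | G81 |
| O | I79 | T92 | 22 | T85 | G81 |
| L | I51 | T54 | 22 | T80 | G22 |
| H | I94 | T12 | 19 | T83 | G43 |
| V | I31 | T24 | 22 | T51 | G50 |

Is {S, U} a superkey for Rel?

No

Two distinct rows share (S=22, U=G81), so {S, U} does not determine every attribute — not a superkey.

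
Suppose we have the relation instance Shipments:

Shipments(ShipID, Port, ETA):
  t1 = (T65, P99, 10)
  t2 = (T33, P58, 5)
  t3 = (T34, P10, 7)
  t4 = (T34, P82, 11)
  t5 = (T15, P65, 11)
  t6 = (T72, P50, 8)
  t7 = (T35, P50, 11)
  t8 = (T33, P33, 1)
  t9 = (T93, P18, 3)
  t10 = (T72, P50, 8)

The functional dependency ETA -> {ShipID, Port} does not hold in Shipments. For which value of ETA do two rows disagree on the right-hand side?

ETA=10: row 1 → {ShipID,Port} = (T65, P99) ✓
ETA=5: row 2 → {ShipID,Port} = (T33, P58) ✓
ETA=7: row 3 → {ShipID,Port} = (T34, P10) ✓
ETA=11: rows 4, 5, 7 → {ShipID,Port} takes values {(T34, P82), (T15, P65), (T35, P50)} — violation
ETA=8: rows 6, 10 → {ShipID,Port} = (T72, P50), (T72, P50) ✓
ETA=1: row 8 → {ShipID,Port} = (T33, P33) ✓
ETA=3: row 9 → {ShipID,Port} = (T93, P18) ✓
The only ETA value with inconsistent RHS is ETA=11.

11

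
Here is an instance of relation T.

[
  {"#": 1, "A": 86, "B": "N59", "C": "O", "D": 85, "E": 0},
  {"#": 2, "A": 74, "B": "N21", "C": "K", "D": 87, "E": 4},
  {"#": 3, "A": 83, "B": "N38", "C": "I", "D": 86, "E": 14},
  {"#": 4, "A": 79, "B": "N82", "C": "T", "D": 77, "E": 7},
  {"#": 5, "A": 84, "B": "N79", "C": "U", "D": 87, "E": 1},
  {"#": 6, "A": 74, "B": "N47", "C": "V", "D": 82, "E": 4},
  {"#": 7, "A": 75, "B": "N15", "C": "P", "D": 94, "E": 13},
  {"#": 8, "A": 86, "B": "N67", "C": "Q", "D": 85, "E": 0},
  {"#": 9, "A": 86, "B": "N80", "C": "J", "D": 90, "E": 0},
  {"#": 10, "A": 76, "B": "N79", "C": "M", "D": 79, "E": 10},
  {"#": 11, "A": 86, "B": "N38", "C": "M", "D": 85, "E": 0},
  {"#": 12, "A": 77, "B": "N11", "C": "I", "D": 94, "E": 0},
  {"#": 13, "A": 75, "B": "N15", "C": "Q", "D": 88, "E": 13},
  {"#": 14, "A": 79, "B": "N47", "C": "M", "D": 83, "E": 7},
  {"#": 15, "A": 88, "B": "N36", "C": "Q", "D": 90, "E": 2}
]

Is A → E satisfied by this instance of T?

Yes

A=86: rows 1, 8, 9, 11 → E = 0, 0, 0, 0 ✓
A=74: rows 2, 6 → E = 4, 4 ✓
A=83: row 3 → E = 14 ✓
A=79: rows 4, 14 → E = 7, 7 ✓
A=84: row 5 → E = 1 ✓
A=75: rows 7, 13 → E = 13, 13 ✓
A=76: row 10 → E = 10 ✓
A=77: row 12 → E = 0 ✓
A=88: row 15 → E = 2 ✓
Every A value is associated with a single E value, so A → E holds.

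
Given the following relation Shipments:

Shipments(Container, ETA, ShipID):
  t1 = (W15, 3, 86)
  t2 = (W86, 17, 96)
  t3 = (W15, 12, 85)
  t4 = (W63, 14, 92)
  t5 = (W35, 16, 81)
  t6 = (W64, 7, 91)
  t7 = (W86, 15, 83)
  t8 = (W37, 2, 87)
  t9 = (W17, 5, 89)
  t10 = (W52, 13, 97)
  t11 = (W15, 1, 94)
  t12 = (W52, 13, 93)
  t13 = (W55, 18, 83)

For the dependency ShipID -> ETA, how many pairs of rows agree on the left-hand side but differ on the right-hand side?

ShipID=83: violating pairs (7,13) — 1 pair.

1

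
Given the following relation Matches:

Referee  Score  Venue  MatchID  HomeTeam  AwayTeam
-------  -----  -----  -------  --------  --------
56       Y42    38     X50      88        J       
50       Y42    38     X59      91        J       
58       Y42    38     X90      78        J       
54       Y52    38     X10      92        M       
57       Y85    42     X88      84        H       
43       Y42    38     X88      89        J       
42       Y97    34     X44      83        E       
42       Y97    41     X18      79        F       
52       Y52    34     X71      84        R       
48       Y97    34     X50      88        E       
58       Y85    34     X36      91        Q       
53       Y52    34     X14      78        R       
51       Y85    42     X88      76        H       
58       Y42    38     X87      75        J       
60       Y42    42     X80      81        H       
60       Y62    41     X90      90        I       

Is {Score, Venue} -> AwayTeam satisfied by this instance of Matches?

Yes

(Score=Y42, Venue=38): 5 rows → AwayTeam = J, J, J, J, J ✓
(Score=Y52, Venue=38): 1 row → AwayTeam = M ✓
(Score=Y85, Venue=42): 2 rows → AwayTeam = H, H ✓
(Score=Y97, Venue=34): 2 rows → AwayTeam = E, E ✓
(Score=Y97, Venue=41): 1 row → AwayTeam = F ✓
(Score=Y52, Venue=34): 2 rows → AwayTeam = R, R ✓
(Score=Y85, Venue=34): 1 row → AwayTeam = Q ✓
(Score=Y42, Venue=42): 1 row → AwayTeam = H ✓
(Score=Y62, Venue=41): 1 row → AwayTeam = I ✓
Every {Score, Venue} value is associated with a single AwayTeam value, so {Score, Venue} -> AwayTeam holds.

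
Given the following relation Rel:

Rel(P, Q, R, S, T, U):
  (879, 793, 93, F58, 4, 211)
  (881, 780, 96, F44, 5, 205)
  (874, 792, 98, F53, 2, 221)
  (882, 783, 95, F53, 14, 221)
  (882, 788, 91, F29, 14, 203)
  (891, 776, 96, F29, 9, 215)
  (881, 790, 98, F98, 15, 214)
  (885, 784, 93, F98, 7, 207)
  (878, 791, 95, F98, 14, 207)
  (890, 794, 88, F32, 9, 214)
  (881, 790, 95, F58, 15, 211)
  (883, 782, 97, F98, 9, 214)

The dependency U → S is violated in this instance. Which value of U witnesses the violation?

214

U=211: 2 rows → S = F58, F58 ✓
U=205: 1 row → S = F44 ✓
U=221: 2 rows → S = F53, F53 ✓
U=203: 1 row → S = F29 ✓
U=215: 1 row → S = F29 ✓
U=214: 3 rows → S takes values {F98, F32} — violation
U=207: 2 rows → S = F98, F98 ✓
The only U value with inconsistent S is U=214.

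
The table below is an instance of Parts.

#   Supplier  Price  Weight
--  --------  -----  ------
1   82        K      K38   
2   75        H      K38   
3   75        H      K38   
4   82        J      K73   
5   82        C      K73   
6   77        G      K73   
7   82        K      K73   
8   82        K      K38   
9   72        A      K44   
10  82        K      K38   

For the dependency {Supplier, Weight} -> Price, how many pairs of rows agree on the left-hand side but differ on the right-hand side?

(Supplier=82, Weight=K38): all 3 rows agree on Price — 0 pairs.
(Supplier=75, Weight=K38): all 2 rows agree on Price — 0 pairs.
(Supplier=82, Weight=K73): violating pairs (4,5), (4,7), (5,7) — 3 pairs.

3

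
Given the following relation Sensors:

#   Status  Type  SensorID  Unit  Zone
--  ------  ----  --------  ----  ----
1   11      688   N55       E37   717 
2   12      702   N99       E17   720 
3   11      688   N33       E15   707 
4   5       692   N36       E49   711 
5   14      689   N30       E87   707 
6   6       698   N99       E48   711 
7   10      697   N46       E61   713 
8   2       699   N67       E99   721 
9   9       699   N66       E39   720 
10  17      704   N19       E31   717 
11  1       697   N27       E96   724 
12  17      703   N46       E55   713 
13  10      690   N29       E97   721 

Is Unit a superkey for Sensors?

Yes

All 13 rows have distinct Unit values, so Unit → (all attributes) holds and Unit is a superkey.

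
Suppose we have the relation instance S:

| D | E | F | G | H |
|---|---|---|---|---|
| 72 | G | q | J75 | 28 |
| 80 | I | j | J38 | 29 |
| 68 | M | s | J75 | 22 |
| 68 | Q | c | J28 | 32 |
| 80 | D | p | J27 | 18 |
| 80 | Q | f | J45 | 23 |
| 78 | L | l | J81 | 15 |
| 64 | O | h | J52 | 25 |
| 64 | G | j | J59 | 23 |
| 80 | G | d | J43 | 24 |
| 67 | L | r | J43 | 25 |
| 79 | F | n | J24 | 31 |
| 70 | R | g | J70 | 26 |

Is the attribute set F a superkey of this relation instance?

No

Two distinct rows share F=j, so F does not determine every attribute — not a superkey.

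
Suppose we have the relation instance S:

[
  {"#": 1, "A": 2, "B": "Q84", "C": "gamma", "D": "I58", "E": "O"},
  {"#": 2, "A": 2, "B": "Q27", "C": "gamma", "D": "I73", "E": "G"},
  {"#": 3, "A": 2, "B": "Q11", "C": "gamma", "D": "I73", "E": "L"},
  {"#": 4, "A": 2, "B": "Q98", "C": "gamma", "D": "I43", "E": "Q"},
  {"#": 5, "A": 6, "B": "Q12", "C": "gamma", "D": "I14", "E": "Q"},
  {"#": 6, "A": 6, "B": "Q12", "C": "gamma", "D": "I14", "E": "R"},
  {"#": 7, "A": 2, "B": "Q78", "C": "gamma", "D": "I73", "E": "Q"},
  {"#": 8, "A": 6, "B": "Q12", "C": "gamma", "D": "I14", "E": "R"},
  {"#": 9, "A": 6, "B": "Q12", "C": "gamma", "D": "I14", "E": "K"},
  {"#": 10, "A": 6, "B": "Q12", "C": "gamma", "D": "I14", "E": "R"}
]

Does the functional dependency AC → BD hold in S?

No

(A=2, C=gamma): rows 1, 2, 3, 4, 7 → {B,D} takes values {(Q84, I58), (Q27, I73), (Q11, I73), (Q98, I43), (Q78, I73)} — violation
(A=6, C=gamma): rows 5, 6, 8, 9, 10 → {B,D} = (Q12, I14), (Q12, I14), (Q12, I14), (Q12, I14), (Q12, I14) ✓
Two rows agree on AC but differ on BD, so AC → BD does not hold.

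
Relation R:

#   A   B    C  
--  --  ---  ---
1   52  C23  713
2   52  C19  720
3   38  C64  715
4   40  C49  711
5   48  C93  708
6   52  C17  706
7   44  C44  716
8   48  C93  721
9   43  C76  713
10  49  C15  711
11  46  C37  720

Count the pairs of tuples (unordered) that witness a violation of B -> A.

0

B=C93: all 2 rows agree on A — 0 pairs.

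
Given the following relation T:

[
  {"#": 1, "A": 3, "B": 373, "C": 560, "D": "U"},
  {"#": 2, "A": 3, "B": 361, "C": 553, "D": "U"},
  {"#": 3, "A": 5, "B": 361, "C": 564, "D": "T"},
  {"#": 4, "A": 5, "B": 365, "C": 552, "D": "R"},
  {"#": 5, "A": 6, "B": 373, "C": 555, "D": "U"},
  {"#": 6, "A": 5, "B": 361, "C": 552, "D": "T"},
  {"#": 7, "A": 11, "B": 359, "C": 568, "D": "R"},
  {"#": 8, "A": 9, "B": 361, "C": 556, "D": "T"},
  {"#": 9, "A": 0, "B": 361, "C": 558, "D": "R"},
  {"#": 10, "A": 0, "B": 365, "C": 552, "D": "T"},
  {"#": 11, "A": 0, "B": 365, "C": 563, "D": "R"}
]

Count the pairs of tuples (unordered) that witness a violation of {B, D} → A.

4

(B=373, D=U): violating pairs (1,5) — 1 pair.
(B=361, D=T): violating pairs (3,8), (6,8) — 2 pairs.
(B=365, D=R): violating pairs (4,11) — 1 pair.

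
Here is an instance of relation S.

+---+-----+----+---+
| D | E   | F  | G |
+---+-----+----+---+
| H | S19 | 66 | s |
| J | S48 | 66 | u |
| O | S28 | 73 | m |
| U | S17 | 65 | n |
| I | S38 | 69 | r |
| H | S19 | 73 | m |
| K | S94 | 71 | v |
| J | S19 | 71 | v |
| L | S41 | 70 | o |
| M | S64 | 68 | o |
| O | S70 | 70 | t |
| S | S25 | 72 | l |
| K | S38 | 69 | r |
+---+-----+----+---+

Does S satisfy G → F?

G=s: 1 row → F = 66 ✓
G=u: 1 row → F = 66 ✓
G=m: 2 rows → F = 73, 73 ✓
G=n: 1 row → F = 65 ✓
G=r: 2 rows → F = 69, 69 ✓
G=v: 2 rows → F = 71, 71 ✓
G=o: 2 rows → F takes values {70, 68} — violation
G=t: 1 row → F = 70 ✓
G=l: 1 row → F = 72 ✓
Two rows agree on G but differ on F, so G → F does not hold.

No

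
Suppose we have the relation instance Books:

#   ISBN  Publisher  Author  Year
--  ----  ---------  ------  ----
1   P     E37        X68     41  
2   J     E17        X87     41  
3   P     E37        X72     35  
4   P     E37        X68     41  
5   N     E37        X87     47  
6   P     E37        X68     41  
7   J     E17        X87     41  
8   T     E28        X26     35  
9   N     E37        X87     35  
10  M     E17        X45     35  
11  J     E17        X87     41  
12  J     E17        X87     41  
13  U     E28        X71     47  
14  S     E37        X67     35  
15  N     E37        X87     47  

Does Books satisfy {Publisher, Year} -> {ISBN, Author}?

No

(Publisher=E37, Year=41): rows 1, 4, 6 → {ISBN,Author} = (P, X68), (P, X68), (P, X68) ✓
(Publisher=E17, Year=41): rows 2, 7, 11, 12 → {ISBN,Author} = (J, X87), (J, X87), (J, X87), (J, X87) ✓
(Publisher=E37, Year=35): rows 3, 9, 14 → {ISBN,Author} takes values {(P, X72), (N, X87), (S, X67)} — violation
(Publisher=E37, Year=47): rows 5, 15 → {ISBN,Author} = (N, X87), (N, X87) ✓
(Publisher=E28, Year=35): row 8 → {ISBN,Author} = (T, X26) ✓
(Publisher=E17, Year=35): row 10 → {ISBN,Author} = (M, X45) ✓
(Publisher=E28, Year=47): row 13 → {ISBN,Author} = (U, X71) ✓
Two rows agree on {Publisher, Year} but differ on {ISBN, Author}, so {Publisher, Year} -> {ISBN, Author} does not hold.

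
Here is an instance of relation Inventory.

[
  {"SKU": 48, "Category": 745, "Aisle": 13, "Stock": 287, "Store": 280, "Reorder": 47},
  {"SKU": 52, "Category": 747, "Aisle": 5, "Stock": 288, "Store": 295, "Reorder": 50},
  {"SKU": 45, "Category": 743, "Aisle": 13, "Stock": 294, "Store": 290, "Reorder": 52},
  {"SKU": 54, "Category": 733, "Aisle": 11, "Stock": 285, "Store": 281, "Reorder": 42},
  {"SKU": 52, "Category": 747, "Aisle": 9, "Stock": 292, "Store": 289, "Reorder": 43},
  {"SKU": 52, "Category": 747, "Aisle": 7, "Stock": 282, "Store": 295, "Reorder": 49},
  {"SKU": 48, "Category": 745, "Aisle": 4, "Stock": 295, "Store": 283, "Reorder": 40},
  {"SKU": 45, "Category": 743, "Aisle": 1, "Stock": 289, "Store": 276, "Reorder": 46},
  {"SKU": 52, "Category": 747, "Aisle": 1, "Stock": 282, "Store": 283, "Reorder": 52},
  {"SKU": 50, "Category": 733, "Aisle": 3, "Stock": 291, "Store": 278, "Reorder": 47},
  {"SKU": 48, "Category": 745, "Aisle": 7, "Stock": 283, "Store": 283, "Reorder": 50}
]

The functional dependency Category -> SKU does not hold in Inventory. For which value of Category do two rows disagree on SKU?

Category=745: 3 rows → SKU = 48, 48, 48 ✓
Category=747: 4 rows → SKU = 52, 52, 52, 52 ✓
Category=743: 2 rows → SKU = 45, 45 ✓
Category=733: 2 rows → SKU takes values {54, 50} — violation
The only Category value with inconsistent SKU is Category=733.

733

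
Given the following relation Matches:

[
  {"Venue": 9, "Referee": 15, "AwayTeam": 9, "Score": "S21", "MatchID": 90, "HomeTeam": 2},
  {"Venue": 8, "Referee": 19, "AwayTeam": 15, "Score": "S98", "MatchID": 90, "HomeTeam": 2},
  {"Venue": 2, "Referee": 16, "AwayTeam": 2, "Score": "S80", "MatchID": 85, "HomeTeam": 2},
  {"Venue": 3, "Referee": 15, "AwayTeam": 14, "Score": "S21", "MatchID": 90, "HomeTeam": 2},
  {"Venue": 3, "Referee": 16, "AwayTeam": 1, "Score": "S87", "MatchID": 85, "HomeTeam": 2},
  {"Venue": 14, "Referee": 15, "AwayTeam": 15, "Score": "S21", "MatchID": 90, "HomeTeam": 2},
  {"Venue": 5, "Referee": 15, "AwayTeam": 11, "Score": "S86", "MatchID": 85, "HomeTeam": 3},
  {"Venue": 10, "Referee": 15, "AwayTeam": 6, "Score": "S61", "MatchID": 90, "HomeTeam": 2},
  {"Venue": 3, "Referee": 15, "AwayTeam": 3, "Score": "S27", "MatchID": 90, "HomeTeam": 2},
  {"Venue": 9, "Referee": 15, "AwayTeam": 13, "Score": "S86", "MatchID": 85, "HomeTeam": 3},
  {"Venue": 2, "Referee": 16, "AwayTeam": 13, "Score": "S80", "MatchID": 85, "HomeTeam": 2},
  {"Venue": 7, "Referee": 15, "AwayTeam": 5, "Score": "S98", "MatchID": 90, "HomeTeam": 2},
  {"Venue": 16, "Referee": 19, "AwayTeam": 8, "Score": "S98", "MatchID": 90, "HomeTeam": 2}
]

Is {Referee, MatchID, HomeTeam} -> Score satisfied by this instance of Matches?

No

(Referee=15, MatchID=90, HomeTeam=2): 6 rows → Score takes values {S21, S61, S27, S98} — violation
(Referee=19, MatchID=90, HomeTeam=2): 2 rows → Score = S98, S98 ✓
(Referee=16, MatchID=85, HomeTeam=2): 3 rows → Score takes values {S80, S87} — violation
(Referee=15, MatchID=85, HomeTeam=3): 2 rows → Score = S86, S86 ✓
Two rows agree on {Referee, MatchID, HomeTeam} but differ on Score, so {Referee, MatchID, HomeTeam} -> Score does not hold.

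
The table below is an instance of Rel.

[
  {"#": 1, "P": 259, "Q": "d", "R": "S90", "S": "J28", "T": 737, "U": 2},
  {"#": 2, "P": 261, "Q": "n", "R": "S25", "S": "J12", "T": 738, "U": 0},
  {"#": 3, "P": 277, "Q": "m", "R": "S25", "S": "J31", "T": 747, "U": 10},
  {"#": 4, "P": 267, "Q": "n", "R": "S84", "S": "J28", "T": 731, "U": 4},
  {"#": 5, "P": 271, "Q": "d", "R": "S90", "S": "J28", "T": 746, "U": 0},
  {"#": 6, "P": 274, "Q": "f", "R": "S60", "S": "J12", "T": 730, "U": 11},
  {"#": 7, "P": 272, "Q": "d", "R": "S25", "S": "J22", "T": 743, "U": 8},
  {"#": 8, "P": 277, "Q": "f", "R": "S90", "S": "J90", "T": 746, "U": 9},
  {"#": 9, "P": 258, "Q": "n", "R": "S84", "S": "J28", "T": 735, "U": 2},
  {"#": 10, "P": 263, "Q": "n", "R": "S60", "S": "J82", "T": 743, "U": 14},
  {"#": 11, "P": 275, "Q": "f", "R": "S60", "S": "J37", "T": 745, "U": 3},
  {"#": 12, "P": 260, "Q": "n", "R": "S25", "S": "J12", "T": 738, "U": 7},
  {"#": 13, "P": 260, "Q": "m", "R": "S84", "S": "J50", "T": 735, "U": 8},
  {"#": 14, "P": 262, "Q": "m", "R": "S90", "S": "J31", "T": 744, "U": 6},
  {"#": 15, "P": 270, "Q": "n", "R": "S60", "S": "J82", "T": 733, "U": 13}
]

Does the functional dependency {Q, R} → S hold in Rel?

(Q=d, R=S90): rows 1, 5 → S = J28, J28 ✓
(Q=n, R=S25): rows 2, 12 → S = J12, J12 ✓
(Q=m, R=S25): row 3 → S = J31 ✓
(Q=n, R=S84): rows 4, 9 → S = J28, J28 ✓
(Q=f, R=S60): rows 6, 11 → S takes values {J12, J37} — violation
(Q=d, R=S25): row 7 → S = J22 ✓
(Q=f, R=S90): row 8 → S = J90 ✓
(Q=n, R=S60): rows 10, 15 → S = J82, J82 ✓
(Q=m, R=S84): row 13 → S = J50 ✓
(Q=m, R=S90): row 14 → S = J31 ✓
Two rows agree on {Q, R} but differ on S, so {Q, R} → S does not hold.

No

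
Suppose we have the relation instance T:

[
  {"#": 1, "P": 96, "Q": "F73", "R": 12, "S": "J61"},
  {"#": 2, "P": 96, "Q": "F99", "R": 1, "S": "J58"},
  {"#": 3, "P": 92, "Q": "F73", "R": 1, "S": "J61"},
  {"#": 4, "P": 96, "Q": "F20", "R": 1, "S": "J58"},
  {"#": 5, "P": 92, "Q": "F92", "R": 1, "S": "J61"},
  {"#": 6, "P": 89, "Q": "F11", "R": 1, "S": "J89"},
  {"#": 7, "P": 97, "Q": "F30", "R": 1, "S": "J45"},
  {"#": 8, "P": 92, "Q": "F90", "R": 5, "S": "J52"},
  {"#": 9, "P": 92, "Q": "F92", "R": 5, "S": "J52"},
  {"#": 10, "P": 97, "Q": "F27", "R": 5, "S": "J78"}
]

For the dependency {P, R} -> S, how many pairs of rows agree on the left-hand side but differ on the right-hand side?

0

(P=96, R=1): all 2 rows agree on S — 0 pairs.
(P=92, R=1): all 2 rows agree on S — 0 pairs.
(P=92, R=5): all 2 rows agree on S — 0 pairs.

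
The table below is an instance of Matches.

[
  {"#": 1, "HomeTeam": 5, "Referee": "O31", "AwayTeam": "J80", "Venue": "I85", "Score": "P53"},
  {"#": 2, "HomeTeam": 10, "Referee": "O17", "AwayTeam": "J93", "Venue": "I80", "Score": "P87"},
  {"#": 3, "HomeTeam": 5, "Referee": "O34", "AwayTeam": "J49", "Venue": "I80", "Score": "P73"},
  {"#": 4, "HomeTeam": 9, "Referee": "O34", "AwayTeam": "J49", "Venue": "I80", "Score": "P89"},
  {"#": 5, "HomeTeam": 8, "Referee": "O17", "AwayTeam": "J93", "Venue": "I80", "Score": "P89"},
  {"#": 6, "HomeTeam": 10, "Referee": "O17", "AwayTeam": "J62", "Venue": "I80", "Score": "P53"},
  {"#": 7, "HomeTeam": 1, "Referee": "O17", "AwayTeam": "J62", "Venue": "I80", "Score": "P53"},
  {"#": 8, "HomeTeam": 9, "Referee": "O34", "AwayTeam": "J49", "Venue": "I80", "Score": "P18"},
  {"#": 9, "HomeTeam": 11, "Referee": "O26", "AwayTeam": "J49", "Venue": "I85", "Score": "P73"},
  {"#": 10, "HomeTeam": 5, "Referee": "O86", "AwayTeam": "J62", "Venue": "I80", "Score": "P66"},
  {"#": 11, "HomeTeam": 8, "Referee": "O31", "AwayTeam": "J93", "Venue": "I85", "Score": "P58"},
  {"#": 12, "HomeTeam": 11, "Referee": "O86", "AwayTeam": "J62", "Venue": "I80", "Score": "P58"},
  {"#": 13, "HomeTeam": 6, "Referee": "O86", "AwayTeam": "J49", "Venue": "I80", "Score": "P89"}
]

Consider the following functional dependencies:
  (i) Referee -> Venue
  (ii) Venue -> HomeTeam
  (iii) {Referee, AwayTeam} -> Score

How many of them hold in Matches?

(i) Referee -> Venue: every LHS value maps to a single RHS value — holds.
(ii) Venue -> HomeTeam: Venue=I85: rows 1, 9, 11 → HomeTeam takes values {5, 11, 8} — violation; Venue=I80: rows 2, 3, 4, 5, 6, 7, 8, 10, 12, 13 → HomeTeam takes values {10, 5, 9, 8, 1, 11, 6} — violation — fails.
(iii) {Referee, AwayTeam} -> Score: (Referee=O17, AwayTeam=J93): rows 2, 5 → Score takes values {P87, P89} — violation; (Referee=O34, AwayTeam=J49): rows 3, 4, 8 → Score takes values {P73, P89, P18} — violation; (Referee=O86, AwayTeam=J62): rows 10, 12 → Score takes values {P66, P58} — violation — fails.
1 of the 3 dependencies holds.

1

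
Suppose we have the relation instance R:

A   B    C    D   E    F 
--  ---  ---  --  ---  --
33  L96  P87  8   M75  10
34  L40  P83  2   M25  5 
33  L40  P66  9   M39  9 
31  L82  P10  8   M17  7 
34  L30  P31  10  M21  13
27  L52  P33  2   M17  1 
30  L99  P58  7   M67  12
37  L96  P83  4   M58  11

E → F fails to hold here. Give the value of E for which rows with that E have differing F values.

M17

E=M75: 1 row → F = 10 ✓
E=M25: 1 row → F = 5 ✓
E=M39: 1 row → F = 9 ✓
E=M17: 2 rows → F takes values {7, 1} — violation
E=M21: 1 row → F = 13 ✓
E=M67: 1 row → F = 12 ✓
E=M58: 1 row → F = 11 ✓
The only E value with inconsistent F is E=M17.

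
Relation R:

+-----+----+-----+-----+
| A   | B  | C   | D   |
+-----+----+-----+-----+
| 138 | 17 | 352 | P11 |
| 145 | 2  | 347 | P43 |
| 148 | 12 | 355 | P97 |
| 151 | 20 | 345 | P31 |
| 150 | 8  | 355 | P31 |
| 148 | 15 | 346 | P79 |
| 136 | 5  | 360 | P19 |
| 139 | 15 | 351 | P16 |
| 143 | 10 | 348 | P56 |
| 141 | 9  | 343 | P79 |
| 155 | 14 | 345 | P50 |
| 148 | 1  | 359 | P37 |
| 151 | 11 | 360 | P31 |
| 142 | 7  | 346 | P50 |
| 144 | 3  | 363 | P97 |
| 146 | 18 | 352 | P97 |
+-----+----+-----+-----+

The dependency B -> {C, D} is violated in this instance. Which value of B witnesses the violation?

B=17: 1 row → {C,D} = (352, P11) ✓
B=2: 1 row → {C,D} = (347, P43) ✓
B=12: 1 row → {C,D} = (355, P97) ✓
B=20: 1 row → {C,D} = (345, P31) ✓
B=8: 1 row → {C,D} = (355, P31) ✓
B=15: 2 rows → {C,D} takes values {(346, P79), (351, P16)} — violation
B=5: 1 row → {C,D} = (360, P19) ✓
B=10: 1 row → {C,D} = (348, P56) ✓
B=9: 1 row → {C,D} = (343, P79) ✓
B=14: 1 row → {C,D} = (345, P50) ✓
B=1: 1 row → {C,D} = (359, P37) ✓
B=11: 1 row → {C,D} = (360, P31) ✓
B=7: 1 row → {C,D} = (346, P50) ✓
B=3: 1 row → {C,D} = (363, P97) ✓
B=18: 1 row → {C,D} = (352, P97) ✓
The only B value with inconsistent RHS is B=15.

15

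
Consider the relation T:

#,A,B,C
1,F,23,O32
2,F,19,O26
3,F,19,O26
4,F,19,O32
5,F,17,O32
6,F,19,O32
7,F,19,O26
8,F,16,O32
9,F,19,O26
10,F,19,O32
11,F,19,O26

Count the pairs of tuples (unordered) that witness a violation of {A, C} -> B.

12

(A=F, C=O32): violating pairs (1,4), (1,5), (1,6), (1,8), (1,10), (4,5), (4,8), (5,6), (5,8), (5,10), (6,8), (8,10) — 12 pairs.
(A=F, C=O26): all 5 rows agree on B — 0 pairs.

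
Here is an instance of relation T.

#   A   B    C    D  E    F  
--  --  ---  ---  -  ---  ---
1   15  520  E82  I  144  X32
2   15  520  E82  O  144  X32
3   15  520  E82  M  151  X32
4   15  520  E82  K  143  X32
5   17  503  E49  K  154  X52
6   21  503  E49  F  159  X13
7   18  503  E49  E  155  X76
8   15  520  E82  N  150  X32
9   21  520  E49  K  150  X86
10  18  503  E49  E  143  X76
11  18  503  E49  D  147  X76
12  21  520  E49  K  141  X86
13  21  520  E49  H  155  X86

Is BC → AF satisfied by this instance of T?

No

(B=520, C=E82): rows 1, 2, 3, 4, 8 → {A,F} = (15, X32), (15, X32), (15, X32), (15, X32), (15, X32) ✓
(B=503, C=E49): rows 5, 6, 7, 10, 11 → {A,F} takes values {(17, X52), (21, X13), (18, X76)} — violation
(B=520, C=E49): rows 9, 12, 13 → {A,F} = (21, X86), (21, X86), (21, X86) ✓
Two rows agree on BC but differ on AF, so BC → AF does not hold.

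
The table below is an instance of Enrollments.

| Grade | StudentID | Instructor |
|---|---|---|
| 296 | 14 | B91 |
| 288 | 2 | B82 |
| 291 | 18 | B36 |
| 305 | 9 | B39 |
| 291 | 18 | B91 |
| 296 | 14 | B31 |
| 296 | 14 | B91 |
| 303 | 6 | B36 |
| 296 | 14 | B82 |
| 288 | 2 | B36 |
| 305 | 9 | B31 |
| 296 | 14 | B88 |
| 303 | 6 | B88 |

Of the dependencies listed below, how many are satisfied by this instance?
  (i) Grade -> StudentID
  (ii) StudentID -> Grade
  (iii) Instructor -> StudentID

(i) Grade -> StudentID: every LHS value maps to a single RHS value — holds.
(ii) StudentID -> Grade: every LHS value maps to a single RHS value — holds.
(iii) Instructor -> StudentID: Instructor=B91: 3 rows → StudentID takes values {14, 18} — violation; Instructor=B82: 2 rows → StudentID takes values {2, 14} — violation; Instructor=B36: 3 rows → StudentID takes values {18, 6, 2} — violation; Instructor=B31: 2 rows → StudentID takes values {14, 9} — violation; Instructor=B88: 2 rows → StudentID takes values {14, 6} — violation — fails.
2 of the 3 dependencies hold.

2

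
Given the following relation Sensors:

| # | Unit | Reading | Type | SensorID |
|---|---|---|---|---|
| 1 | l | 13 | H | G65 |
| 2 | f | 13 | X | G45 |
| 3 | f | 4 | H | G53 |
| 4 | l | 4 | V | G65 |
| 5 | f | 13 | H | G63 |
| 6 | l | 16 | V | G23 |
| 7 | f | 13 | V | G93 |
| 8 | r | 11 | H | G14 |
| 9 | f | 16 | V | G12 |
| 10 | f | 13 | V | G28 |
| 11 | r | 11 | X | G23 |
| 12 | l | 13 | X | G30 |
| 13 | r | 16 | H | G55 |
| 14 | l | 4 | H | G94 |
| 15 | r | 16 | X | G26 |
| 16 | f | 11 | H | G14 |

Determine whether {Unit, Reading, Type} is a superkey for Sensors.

No

Rows 7 and 10 have the same {Unit, Reading, Type} value (Unit=f, Reading=13, Type=V) but are distinct tuples, so {Unit, Reading, Type} does not determine every attribute — not a superkey.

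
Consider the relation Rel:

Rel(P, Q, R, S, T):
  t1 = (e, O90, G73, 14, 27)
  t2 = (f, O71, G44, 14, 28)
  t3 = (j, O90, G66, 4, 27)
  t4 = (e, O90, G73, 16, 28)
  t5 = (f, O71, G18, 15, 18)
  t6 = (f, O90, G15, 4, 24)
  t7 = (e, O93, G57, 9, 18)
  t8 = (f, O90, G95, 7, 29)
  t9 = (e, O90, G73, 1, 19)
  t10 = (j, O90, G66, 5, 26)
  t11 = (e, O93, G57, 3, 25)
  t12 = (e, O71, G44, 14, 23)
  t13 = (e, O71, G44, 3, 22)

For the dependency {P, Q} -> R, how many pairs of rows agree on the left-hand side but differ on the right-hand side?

2

(P=e, Q=O90): all 3 rows agree on R — 0 pairs.
(P=f, Q=O71): violating pairs (2,5) — 1 pair.
(P=j, Q=O90): all 2 rows agree on R — 0 pairs.
(P=f, Q=O90): violating pairs (6,8) — 1 pair.
(P=e, Q=O93): all 2 rows agree on R — 0 pairs.
(P=e, Q=O71): all 2 rows agree on R — 0 pairs.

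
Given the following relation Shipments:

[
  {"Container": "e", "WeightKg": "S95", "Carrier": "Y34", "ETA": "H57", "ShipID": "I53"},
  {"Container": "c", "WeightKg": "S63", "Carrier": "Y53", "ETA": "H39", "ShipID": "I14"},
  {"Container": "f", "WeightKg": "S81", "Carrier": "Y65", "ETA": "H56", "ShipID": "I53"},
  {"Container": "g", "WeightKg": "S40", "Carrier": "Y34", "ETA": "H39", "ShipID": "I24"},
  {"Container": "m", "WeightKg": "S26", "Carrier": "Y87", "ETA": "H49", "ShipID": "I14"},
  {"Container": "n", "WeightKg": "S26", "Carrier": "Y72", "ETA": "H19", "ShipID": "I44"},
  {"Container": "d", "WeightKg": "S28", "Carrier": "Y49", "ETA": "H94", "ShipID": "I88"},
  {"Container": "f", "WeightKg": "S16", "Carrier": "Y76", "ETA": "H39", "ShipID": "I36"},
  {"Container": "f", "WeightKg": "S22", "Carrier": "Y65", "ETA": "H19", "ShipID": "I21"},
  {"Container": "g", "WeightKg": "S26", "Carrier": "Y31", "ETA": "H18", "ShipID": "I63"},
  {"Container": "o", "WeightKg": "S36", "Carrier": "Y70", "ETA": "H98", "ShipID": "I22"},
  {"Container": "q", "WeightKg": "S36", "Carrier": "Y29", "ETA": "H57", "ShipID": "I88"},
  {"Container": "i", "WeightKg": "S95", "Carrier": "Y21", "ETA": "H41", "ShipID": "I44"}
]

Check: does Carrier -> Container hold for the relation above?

No

Carrier=Y34: 2 rows → Container takes values {e, g} — violation
Carrier=Y53: 1 row → Container = c ✓
Carrier=Y65: 2 rows → Container = f, f ✓
Carrier=Y87: 1 row → Container = m ✓
Carrier=Y72: 1 row → Container = n ✓
Carrier=Y49: 1 row → Container = d ✓
Carrier=Y76: 1 row → Container = f ✓
Carrier=Y31: 1 row → Container = g ✓
Carrier=Y70: 1 row → Container = o ✓
Carrier=Y29: 1 row → Container = q ✓
Carrier=Y21: 1 row → Container = i ✓
Two rows agree on Carrier but differ on Container, so Carrier -> Container does not hold.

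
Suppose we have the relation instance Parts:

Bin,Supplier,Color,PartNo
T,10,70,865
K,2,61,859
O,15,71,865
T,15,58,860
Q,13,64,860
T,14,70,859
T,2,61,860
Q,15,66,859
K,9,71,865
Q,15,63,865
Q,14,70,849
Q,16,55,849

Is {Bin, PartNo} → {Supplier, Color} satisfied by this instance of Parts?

(Bin=T, PartNo=865): 1 row → {Supplier,Color} = (10, 70) ✓
(Bin=K, PartNo=859): 1 row → {Supplier,Color} = (2, 61) ✓
(Bin=O, PartNo=865): 1 row → {Supplier,Color} = (15, 71) ✓
(Bin=T, PartNo=860): 2 rows → {Supplier,Color} takes values {(15, 58), (2, 61)} — violation
(Bin=Q, PartNo=860): 1 row → {Supplier,Color} = (13, 64) ✓
(Bin=T, PartNo=859): 1 row → {Supplier,Color} = (14, 70) ✓
(Bin=Q, PartNo=859): 1 row → {Supplier,Color} = (15, 66) ✓
(Bin=K, PartNo=865): 1 row → {Supplier,Color} = (9, 71) ✓
(Bin=Q, PartNo=865): 1 row → {Supplier,Color} = (15, 63) ✓
(Bin=Q, PartNo=849): 2 rows → {Supplier,Color} takes values {(14, 70), (16, 55)} — violation
Two rows agree on {Bin, PartNo} but differ on {Supplier, Color}, so {Bin, PartNo} → {Supplier, Color} does not hold.

No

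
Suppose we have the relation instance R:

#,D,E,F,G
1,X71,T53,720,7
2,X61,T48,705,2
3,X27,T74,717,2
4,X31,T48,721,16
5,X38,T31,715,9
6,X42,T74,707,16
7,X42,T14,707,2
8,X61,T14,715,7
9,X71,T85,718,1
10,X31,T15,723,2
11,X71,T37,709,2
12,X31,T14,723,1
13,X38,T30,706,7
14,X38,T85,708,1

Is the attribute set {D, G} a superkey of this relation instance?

Yes

All 14 rows have distinct {D, G} values, so {D, G} → (all attributes) holds and {D, G} is a superkey.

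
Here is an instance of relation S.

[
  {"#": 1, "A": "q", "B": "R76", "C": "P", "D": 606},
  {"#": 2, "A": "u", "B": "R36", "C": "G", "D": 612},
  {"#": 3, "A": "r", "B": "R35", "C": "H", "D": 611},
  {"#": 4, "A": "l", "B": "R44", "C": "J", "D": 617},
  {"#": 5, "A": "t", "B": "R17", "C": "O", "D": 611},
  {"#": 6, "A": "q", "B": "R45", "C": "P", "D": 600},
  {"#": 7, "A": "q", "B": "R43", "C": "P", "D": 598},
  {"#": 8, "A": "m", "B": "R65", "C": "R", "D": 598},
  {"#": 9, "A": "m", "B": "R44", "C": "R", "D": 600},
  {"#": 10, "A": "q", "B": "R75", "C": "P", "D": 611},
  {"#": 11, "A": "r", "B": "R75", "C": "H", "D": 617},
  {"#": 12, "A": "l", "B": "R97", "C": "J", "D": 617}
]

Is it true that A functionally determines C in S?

A=q: rows 1, 6, 7, 10 → C = P, P, P, P ✓
A=u: row 2 → C = G ✓
A=r: rows 3, 11 → C = H, H ✓
A=l: rows 4, 12 → C = J, J ✓
A=t: row 5 → C = O ✓
A=m: rows 8, 9 → C = R, R ✓
Every A value is associated with a single C value, so A → C holds.

Yes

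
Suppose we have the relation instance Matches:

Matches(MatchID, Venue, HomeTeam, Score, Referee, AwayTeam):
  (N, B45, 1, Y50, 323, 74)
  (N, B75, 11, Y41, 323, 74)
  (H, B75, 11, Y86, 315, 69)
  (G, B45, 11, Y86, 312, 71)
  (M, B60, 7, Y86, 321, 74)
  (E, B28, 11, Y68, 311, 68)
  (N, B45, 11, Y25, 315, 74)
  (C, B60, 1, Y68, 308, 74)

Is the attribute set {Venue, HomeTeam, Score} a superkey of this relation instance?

All 8 rows have distinct {Venue, HomeTeam, Score} values, so {Venue, HomeTeam, Score} → (all attributes) holds and {Venue, HomeTeam, Score} is a superkey.

Yes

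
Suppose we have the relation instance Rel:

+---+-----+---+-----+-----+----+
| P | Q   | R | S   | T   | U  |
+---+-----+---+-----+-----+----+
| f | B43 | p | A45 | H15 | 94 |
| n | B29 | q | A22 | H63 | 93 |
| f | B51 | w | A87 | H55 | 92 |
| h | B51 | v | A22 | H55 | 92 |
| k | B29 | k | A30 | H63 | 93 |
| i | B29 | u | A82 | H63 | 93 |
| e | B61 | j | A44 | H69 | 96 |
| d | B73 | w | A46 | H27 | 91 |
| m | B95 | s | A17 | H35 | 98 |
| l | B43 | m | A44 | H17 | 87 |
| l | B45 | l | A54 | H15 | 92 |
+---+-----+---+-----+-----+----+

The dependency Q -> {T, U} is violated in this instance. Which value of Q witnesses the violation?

B43

Q=B43: 2 rows → {T,U} takes values {(H15, 94), (H17, 87)} — violation
Q=B29: 3 rows → {T,U} = (H63, 93), (H63, 93), (H63, 93) ✓
Q=B51: 2 rows → {T,U} = (H55, 92), (H55, 92) ✓
Q=B61: 1 row → {T,U} = (H69, 96) ✓
Q=B73: 1 row → {T,U} = (H27, 91) ✓
Q=B95: 1 row → {T,U} = (H35, 98) ✓
Q=B45: 1 row → {T,U} = (H15, 92) ✓
The only Q value with inconsistent RHS is Q=B43.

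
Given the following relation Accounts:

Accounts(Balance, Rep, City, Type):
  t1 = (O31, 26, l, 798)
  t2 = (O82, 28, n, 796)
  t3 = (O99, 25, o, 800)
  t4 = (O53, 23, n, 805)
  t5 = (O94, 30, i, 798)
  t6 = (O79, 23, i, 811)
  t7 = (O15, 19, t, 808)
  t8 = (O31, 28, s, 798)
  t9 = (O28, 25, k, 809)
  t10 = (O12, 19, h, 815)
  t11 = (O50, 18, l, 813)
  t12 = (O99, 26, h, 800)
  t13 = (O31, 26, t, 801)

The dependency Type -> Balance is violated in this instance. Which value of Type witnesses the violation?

Type=798: rows 1, 5, 8 → Balance takes values {O31, O94} — violation
Type=796: row 2 → Balance = O82 ✓
Type=800: rows 3, 12 → Balance = O99, O99 ✓
Type=805: row 4 → Balance = O53 ✓
Type=811: row 6 → Balance = O79 ✓
Type=808: row 7 → Balance = O15 ✓
Type=809: row 9 → Balance = O28 ✓
Type=815: row 10 → Balance = O12 ✓
Type=813: row 11 → Balance = O50 ✓
Type=801: row 13 → Balance = O31 ✓
The only Type value with inconsistent Balance is Type=798.

798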